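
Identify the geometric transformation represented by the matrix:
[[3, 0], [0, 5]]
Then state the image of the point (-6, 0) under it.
non-uniform scaling by (3, 5); image of (-6, 0) is (-18, 0)

This is diagonal with distinct entries, so it scales the x-axis by 3 and the y-axis by 5.
The matrix [[3, 0], [0, 5]] represents: non-uniform scaling by (3, 5).
Applying it to (-6, 0): [3·-6 + 0·0, 0·-6 + 5·0] = (-18, 0).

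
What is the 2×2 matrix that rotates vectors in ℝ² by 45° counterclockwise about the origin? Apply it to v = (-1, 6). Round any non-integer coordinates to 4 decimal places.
R = [[√2/2, -√2/2], [√2/2, √2/2]]; R·v = (-4.9497, 3.5355)

A counterclockwise rotation by angle θ in ℝ² has matrix R(θ) = [[cos θ, -sin θ], [sin θ, cos θ]].
For θ = 45°: cos θ = √2/2, sin θ = √2/2.
R(45°) = [[√2/2, -√2/2], [√2/2, √2/2]].
R·v = [√2/2·-1 + (-√2/2)·6, √2/2·-1 + √2/2·6] = (-4.9497, 3.5355).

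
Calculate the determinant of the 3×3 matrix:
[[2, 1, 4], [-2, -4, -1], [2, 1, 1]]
18

Expansion along first row:
det = 2·det([[-4,-1],[1,1]]) - 1·det([[-2,-1],[2,1]]) + 4·det([[-2,-4],[2,1]])
    = 2·(-4·1 - -1·1) - 1·(-2·1 - -1·2) + 4·(-2·1 - -4·2)
    = 2·-3 - 1·0 + 4·6
    = -6 + 0 + 24 = 18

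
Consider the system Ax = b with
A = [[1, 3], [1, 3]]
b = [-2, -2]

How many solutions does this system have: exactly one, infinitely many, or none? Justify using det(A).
Infinitely many solutions

det(A) = (1)*(3) - (3)*(1) = 0, so A is singular (column 2 is 3 times column 1).
b = [-2, -2] = -2 * column 1 of A, so b lies in the column space of A.
A singular matrix whose right-hand side is in its column space gives a 1-parameter family of solutions — infinitely many.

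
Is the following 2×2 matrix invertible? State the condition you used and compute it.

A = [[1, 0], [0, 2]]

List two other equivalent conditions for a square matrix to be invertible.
Yes, invertible; det(A) = 2 ≠ 0. Equivalent conditions: rank(A) = 2; Ax = 0 has only the trivial solution; 0 is not an eigenvalue; the columns of A are linearly independent.

To check invertibility, compute det(A).
The given matrix is triangular, so det(A) equals the product of its diagonal entries = 2 ≠ 0.
Since det(A) ≠ 0, A is invertible.
Equivalent conditions for a square matrix A to be invertible:
- rank(A) = 2 (full rank).
- The homogeneous system Ax = 0 has only the trivial solution x = 0.
- 0 is not an eigenvalue of A.
- The columns (equivalently rows) of A are linearly independent.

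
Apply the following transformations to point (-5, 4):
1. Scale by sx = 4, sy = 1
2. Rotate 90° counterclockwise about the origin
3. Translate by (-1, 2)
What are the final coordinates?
(-5, -18)

Step 1: Scale → (-20, 4)
Step 2: Rotate 90° → (-4, -20)
Step 3: Translate → (-5, -18)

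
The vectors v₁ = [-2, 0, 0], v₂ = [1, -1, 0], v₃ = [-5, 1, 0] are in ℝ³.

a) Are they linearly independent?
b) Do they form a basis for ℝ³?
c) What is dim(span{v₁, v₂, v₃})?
Not independent, not a basis, dim(span) = 2

Check whether v₃ can be written as a linear combination of v₁ and v₂.
v₃ = (2)·v₁ + (-1)·v₂ = [-5, 1, 0], so the three vectors are linearly dependent.
Thus they do not form a basis for ℝ³, and dim(span{v₁, v₂, v₃}) = 2 (spanned by v₁ and v₂).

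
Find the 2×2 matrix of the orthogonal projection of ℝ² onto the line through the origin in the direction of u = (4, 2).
[[4/5, 2/5], [2/5, 1/5]]

The orthogonal projection onto the line spanned by a nonzero vector u = (a, b) has matrix P = (u uᵀ) / (uᵀ u) = (1/(a² + b²)) · [[a², ab], [ab, b²]].
Here u = (4, 2), so a² + b² = 16 + 4 = 20.
P = (1/20) · [[16, 8], [8, 4]] = [[4/5, 2/5], [2/5, 1/5]].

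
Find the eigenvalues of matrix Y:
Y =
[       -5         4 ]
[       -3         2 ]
λ = -2, -1

Solve det(Y - λI) = 0. For a 2×2 matrix the characteristic equation is λ² - (trace)λ + det = 0.
trace(Y) = a + d = -5 + 2 = -3.
det(Y) = a*d - b*c = (-5)*(2) - (4)*(-3) = -10 + 12 = 2.
Characteristic equation: λ² - (-3)λ + (2) = 0.
Discriminant = (-3)² - 4*(2) = 9 - 8 = 1.
λ = (-3 ± √1) / 2 = (-3 ± 1) / 2 = -2, -1.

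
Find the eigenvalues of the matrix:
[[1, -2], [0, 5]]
λ = 1 and λ = 5

Characteristic equation: det(A - λI) = 0
λ² - (trace)λ + (det) = 0
λ² - (6)λ + (5) = 0
λ² - 6λ + 5 = 0
Solving: λ = 1, 5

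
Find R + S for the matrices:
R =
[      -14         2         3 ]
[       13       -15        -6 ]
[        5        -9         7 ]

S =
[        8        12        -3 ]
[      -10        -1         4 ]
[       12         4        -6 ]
R + S =
[       -6        14         0 ]
[        3       -16        -2 ]
[       17        -5         1 ]

Matrix addition is elementwise: (R+S)[i][j] = R[i][j] + S[i][j].
  (R+S)[0][0] = (-14) + (8) = -6
  (R+S)[0][1] = (2) + (12) = 14
  (R+S)[0][2] = (3) + (-3) = 0
  (R+S)[1][0] = (13) + (-10) = 3
  (R+S)[1][1] = (-15) + (-1) = -16
  (R+S)[1][2] = (-6) + (4) = -2
  (R+S)[2][0] = (5) + (12) = 17
  (R+S)[2][1] = (-9) + (4) = -5
  (R+S)[2][2] = (7) + (-6) = 1
R + S =
[       -6        14         0 ]
[        3       -16        -2 ]
[       17        -5         1 ]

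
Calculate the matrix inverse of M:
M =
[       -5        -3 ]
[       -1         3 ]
det(M) = -18
M⁻¹ =
[     -1/6      -1/6 ]
[    -1/18      5/18 ]

For a 2×2 matrix M = [[a, b], [c, d]] with det(M) ≠ 0, M⁻¹ = (1/det(M)) * [[d, -b], [-c, a]].
det(M) = (-5)*(3) - (-3)*(-1) = -15 - 3 = -18.
M⁻¹ = (1/-18) * [[3, 3], [1, -5]].
Dividing each entry by -18 and reducing:
M⁻¹ =
[     -1/6      -1/6 ]
[    -1/18      5/18 ]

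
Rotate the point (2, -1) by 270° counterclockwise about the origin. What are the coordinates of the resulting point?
(-1, -2)

Rotation matrix R(θ) = [[cos θ, -sin θ], [sin θ, cos θ]]; for θ = 270°:
R = [[0, 1], [-1, 0]]
Result: R × [2, -1]ᵀ = [0·2 + (1)·-1, -1·2 + (0)·-1]ᵀ = (-1, -2)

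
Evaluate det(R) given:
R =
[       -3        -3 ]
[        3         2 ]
det(R) = 3

For a 2×2 matrix [[a, b], [c, d]], det = a*d - b*c.
det(R) = (-3)*(2) - (-3)*(3) = -6 + 9 = 3.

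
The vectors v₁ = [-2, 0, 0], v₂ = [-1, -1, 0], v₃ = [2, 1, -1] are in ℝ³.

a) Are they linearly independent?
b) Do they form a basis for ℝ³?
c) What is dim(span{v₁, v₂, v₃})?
Yes independent, yes basis, dim = 3

Stack v₁, v₂, v₃ as rows of a 3×3 matrix.
[[-2, 0, 0]; [-1, -1, 0]; [2, 1, -1]] is already lower triangular with nonzero diagonal entries (-2, -1, -1), so its determinant is the product of the diagonal entries, det = (-2)·(-1)·(-1) = -2 ≠ 0, and the rows are linearly independent.
Three linearly independent vectors in ℝ³ form a basis for ℝ³, so dim(span{v₁,v₂,v₃}) = 3.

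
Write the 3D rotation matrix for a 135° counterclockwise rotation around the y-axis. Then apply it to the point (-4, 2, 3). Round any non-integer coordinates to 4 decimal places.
R = [[-√2/2, 0, √2/2], [0, 1, 0], [-√2/2, 0, -√2/2]]; R·(-4, 2, 3) = (4.9497, 2.0000, 0.7071)

Rotation matrix for 135° around y-axis:
cos(135°) = -√2/2, sin(135°) = √2/2
R = [[-√2/2, 0, √2/2], [0, 1, 0], [-√2/2, 0, -√2/2]]
Apply to (-4, 2, 3): R·[-4, 2, 3]ᵀ = (4.9497, 2.0000, 0.7071)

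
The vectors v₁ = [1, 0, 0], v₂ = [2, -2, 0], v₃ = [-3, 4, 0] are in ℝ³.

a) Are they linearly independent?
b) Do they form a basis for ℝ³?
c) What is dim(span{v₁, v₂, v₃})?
Not independent, not a basis, dim(span) = 2

Check whether v₃ can be written as a linear combination of v₁ and v₂.
v₃ = (1)·v₁ + (-2)·v₂ = [-3, 4, 0], so the three vectors are linearly dependent.
Thus they do not form a basis for ℝ³, and dim(span{v₁, v₂, v₃}) = 2 (spanned by v₁ and v₂).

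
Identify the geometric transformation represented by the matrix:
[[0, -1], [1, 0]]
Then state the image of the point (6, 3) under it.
rotation by 90° counterclockwise; image of (6, 3) is (-3, 6)

This matches the form [[cos θ, -sin θ], [sin θ, cos θ]] of a rotation matrix; reading off cos θ and sin θ gives the angle.
The matrix [[0, -1], [1, 0]] represents: rotation by 90° counterclockwise.
Applying it to (6, 3): [0·6 + -1·3, 1·6 + 0·3] = (-3, 6).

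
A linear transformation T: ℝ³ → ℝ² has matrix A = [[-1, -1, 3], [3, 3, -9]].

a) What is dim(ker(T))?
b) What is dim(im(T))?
dim(ker) = 2, dim(im) = 1

Observe that row 2 = -3 × row 1 (so the rows are linearly dependent).
Thus rank(A) = 1 (only one linearly independent row).
dim(im(T)) = rank(A) = 1.
By the rank-nullity theorem applied to T: ℝ³ → ℝ², rank(A) + nullity(A) = 3 (the domain dimension), so dim(ker(T)) = 3 - 1 = 2.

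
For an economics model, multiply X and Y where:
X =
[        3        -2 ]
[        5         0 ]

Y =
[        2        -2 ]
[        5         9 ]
XY =
[       -4       -24 ]
[       10       -10 ]

Matrix multiplication: (XY)[i][j] = sum over k of X[i][k] * Y[k][j].
  (XY)[0][0] = (3)*(2) + (-2)*(5) = -4
  (XY)[0][1] = (3)*(-2) + (-2)*(9) = -24
  (XY)[1][0] = (5)*(2) + (0)*(5) = 10
  (XY)[1][1] = (5)*(-2) + (0)*(9) = -10
XY =
[       -4       -24 ]
[       10       -10 ]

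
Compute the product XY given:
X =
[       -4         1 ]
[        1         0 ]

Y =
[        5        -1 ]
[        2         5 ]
XY =
[      -18         9 ]
[        5        -1 ]

Matrix multiplication: (XY)[i][j] = sum over k of X[i][k] * Y[k][j].
  (XY)[0][0] = (-4)*(5) + (1)*(2) = -18
  (XY)[0][1] = (-4)*(-1) + (1)*(5) = 9
  (XY)[1][0] = (1)*(5) + (0)*(2) = 5
  (XY)[1][1] = (1)*(-1) + (0)*(5) = -1
XY =
[      -18         9 ]
[        5        -1 ]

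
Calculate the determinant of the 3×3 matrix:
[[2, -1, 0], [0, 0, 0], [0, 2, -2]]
0

Expansion along first row:
det = 2·det([[0,0],[2,-2]]) - -1·det([[0,0],[0,-2]]) + 0·det([[0,0],[0,2]])
    = 2·(0·-2 - 0·2) - -1·(0·-2 - 0·0) + 0·(0·2 - 0·0)
    = 2·0 - -1·0 + 0·0
    = 0 + 0 + 0 = 0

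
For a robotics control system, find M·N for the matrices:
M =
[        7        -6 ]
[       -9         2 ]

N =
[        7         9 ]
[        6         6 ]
MN =
[       13        27 ]
[      -51       -69 ]

Matrix multiplication: (MN)[i][j] = sum over k of M[i][k] * N[k][j].
  (MN)[0][0] = (7)*(7) + (-6)*(6) = 13
  (MN)[0][1] = (7)*(9) + (-6)*(6) = 27
  (MN)[1][0] = (-9)*(7) + (2)*(6) = -51
  (MN)[1][1] = (-9)*(9) + (2)*(6) = -69
MN =
[       13        27 ]
[      -51       -69 ]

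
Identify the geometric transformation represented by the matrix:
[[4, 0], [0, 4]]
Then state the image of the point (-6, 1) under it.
uniform scaling by factor 4; image of (-6, 1) is (-24, 4)

This is a diagonal matrix with equal entries 4, so it scales both axes by the same factor 4.
The matrix [[4, 0], [0, 4]] represents: uniform scaling by factor 4.
Applying it to (-6, 1): [4·-6 + 0·1, 0·-6 + 4·1] = (-24, 4).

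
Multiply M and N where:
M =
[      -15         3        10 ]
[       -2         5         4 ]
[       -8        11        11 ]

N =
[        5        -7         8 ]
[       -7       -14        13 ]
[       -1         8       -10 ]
MN =
[     -106       143      -181 ]
[      -49       -24         9 ]
[     -128       -10       -31 ]

Matrix multiplication: (MN)[i][j] = sum over k of M[i][k] * N[k][j].
  (MN)[0][0] = (-15)*(5) + (3)*(-7) + (10)*(-1) = -106
  (MN)[0][1] = (-15)*(-7) + (3)*(-14) + (10)*(8) = 143
  (MN)[0][2] = (-15)*(8) + (3)*(13) + (10)*(-10) = -181
  (MN)[1][0] = (-2)*(5) + (5)*(-7) + (4)*(-1) = -49
  (MN)[1][1] = (-2)*(-7) + (5)*(-14) + (4)*(8) = -24
  (MN)[1][2] = (-2)*(8) + (5)*(13) + (4)*(-10) = 9
  (MN)[2][0] = (-8)*(5) + (11)*(-7) + (11)*(-1) = -128
  (MN)[2][1] = (-8)*(-7) + (11)*(-14) + (11)*(8) = -10
  (MN)[2][2] = (-8)*(8) + (11)*(13) + (11)*(-10) = -31
MN =
[     -106       143      -181 ]
[      -49       -24         9 ]
[     -128       -10       -31 ]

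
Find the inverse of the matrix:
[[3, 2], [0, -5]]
[[1/3, 2/15], [0, -1/5]]

For [[a,b],[c,d]], inverse = (1/det)·[[d,-b],[-c,a]]
det = 3·-5 - 2·0 = -15
Inverse = (1/-15)·[[-5, -2], [0, 3]]
        = [[1/3, 2/15], [0, -1/5]]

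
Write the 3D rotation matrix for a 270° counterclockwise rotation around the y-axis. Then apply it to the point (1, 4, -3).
R = [[0, 0, -1], [0, 1, 0], [1, 0, 0]]; R·(1, 4, -3) = (3, 4, 1)

Rotation matrix for 270° around y-axis:
cos(270°) = 0, sin(270°) = -1
R = [[0, 0, -1], [0, 1, 0], [1, 0, 0]]
Apply to (1, 4, -3): R·[1, 4, -3]ᵀ = (3, 4, 1)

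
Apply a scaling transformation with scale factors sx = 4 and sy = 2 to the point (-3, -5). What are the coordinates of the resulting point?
(-12, -10)

Scaling matrix:
[[4, 0], [0, 2]]
Result: (-3 × 4, -5 × 2) = (-12, -10)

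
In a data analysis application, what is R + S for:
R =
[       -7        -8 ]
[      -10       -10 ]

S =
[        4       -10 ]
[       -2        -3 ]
R + S =
[       -3       -18 ]
[      -12       -13 ]

Matrix addition is elementwise: (R+S)[i][j] = R[i][j] + S[i][j].
  (R+S)[0][0] = (-7) + (4) = -3
  (R+S)[0][1] = (-8) + (-10) = -18
  (R+S)[1][0] = (-10) + (-2) = -12
  (R+S)[1][1] = (-10) + (-3) = -13
R + S =
[       -3       -18 ]
[      -12       -13 ]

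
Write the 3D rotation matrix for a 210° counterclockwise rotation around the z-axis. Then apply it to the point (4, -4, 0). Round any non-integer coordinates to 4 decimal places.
R = [[-√3/2, 1/2, 0], [-1/2, -√3/2, 0], [0, 0, 1]]; R·(4, -4, 0) = (-5.4641, 1.4641, 0.0000)

Rotation matrix for 210° around z-axis:
cos(210°) = -√3/2, sin(210°) = -1/2
R = [[-√3/2, 1/2, 0], [-1/2, -√3/2, 0], [0, 0, 1]]
Apply to (4, -4, 0): R·[4, -4, 0]ᵀ = (-5.4641, 1.4641, 0.0000)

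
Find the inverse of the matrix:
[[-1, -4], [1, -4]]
[[-1/2, 1/2], [-1/8, -1/8]]

For [[a,b],[c,d]], inverse = (1/det)·[[d,-b],[-c,a]]
det = -1·-4 - -4·1 = 8
Inverse = (1/8)·[[-4, 4], [-1, -1]]
        = [[-1/2, 1/2], [-1/8, -1/8]]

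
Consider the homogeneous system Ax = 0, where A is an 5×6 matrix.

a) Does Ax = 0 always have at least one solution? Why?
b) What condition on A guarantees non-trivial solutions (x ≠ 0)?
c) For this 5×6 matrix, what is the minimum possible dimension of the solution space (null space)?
a) Yes, x = 0 is always a solution. b) When A has linearly dependent columns (rank < n). c) Minimum nullity = 1.

a) x = 0 satisfies A·0 = 0, so the zero vector is always a solution.
b) Non-trivial solutions exist iff the columns of A are linearly dependent, equivalently rank(A) < n (the number of columns).
c) By rank-nullity, rank(A) + nullity(A) = n = 6. Since A has only 5 rows, rank(A) ≤ 5, so nullity(A) ≥ 6 - 5 = 1.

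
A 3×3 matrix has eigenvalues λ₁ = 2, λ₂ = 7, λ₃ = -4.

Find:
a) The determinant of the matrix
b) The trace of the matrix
det = -56, trace = 5

Two standard eigenvalue identities:
- det(A) equals the product of the eigenvalues (counted with multiplicity).
- trace(A) equals the sum of the eigenvalues.
det(A) = (2)*(7)*(-4) = -56.
trace(A) = 2 + 7 - 4 = 5.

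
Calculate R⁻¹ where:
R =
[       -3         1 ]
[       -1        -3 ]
det(R) = 10
R⁻¹ =
[    -3/10     -1/10 ]
[     1/10     -3/10 ]

For a 2×2 matrix R = [[a, b], [c, d]] with det(R) ≠ 0, R⁻¹ = (1/det(R)) * [[d, -b], [-c, a]].
det(R) = (-3)*(-3) - (1)*(-1) = 9 + 1 = 10.
R⁻¹ = (1/10) * [[-3, -1], [1, -3]].
Dividing each entry by 10 and reducing:
R⁻¹ =
[    -3/10     -1/10 ]
[     1/10     -3/10 ]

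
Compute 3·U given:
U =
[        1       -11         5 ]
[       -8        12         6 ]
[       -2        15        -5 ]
3U =
[        3       -33        15 ]
[      -24        36        18 ]
[       -6        45       -15 ]

Scalar multiplication is elementwise: (3U)[i][j] = 3 * U[i][j].
  (3U)[0][0] = 3 * (1) = 3
  (3U)[0][1] = 3 * (-11) = -33
  (3U)[0][2] = 3 * (5) = 15
  (3U)[1][0] = 3 * (-8) = -24
  (3U)[1][1] = 3 * (12) = 36
  (3U)[1][2] = 3 * (6) = 18
  (3U)[2][0] = 3 * (-2) = -6
  (3U)[2][1] = 3 * (15) = 45
  (3U)[2][2] = 3 * (-5) = -15
3U =
[        3       -33        15 ]
[      -24        36        18 ]
[       -6        45       -15 ]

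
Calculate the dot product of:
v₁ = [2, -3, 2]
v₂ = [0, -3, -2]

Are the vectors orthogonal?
5, No

The dot product is the sum of products of corresponding components.
v₁·v₂ = (2)*(0) + (-3)*(-3) + (2)*(-2) = 0 + 9 - 4 = 5.
Two vectors are orthogonal iff their dot product is 0; here the dot product is 5, so the vectors are not orthogonal.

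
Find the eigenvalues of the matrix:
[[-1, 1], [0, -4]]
λ = -4 and λ = -1

Characteristic equation: det(A - λI) = 0
λ² - (trace)λ + (det) = 0
λ² - (-5)λ + (4) = 0
λ² + 5λ + 4 = 0
Solving: λ = -4, -1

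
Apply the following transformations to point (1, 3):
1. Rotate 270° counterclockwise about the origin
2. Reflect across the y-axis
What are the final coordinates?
(-3, -1)

Step 1: Rotate 270° → (3, -1)
Step 2: Reflect across the y-axis → (-3, -1)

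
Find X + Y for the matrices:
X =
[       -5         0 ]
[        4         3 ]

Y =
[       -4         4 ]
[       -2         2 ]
X + Y =
[       -9         4 ]
[        2         5 ]

Matrix addition is elementwise: (X+Y)[i][j] = X[i][j] + Y[i][j].
  (X+Y)[0][0] = (-5) + (-4) = -9
  (X+Y)[0][1] = (0) + (4) = 4
  (X+Y)[1][0] = (4) + (-2) = 2
  (X+Y)[1][1] = (3) + (2) = 5
X + Y =
[       -9         4 ]
[        2         5 ]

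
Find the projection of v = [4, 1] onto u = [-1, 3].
[1/10, -3/10]

The projection of v onto u is proj_u(v) = ((v·u) / (u·u)) · u.
v·u = (4)*(-1) + (1)*(3) = -1.
u·u = (-1)*(-1) + (3)*(3) = 10.
coefficient = -1 / 10 = -1/10.
proj_u(v) = -1/10 · [-1, 3] = [1/10, -3/10].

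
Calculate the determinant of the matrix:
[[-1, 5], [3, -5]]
-10

For a 2×2 matrix [[a, b], [c, d]], det = ad - bc
det = (-1)(-5) - (5)(3) = 5 - 15 = -10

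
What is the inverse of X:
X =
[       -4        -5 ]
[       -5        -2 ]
det(X) = -17
X⁻¹ =
[     2/17     -5/17 ]
[    -5/17      4/17 ]

For a 2×2 matrix X = [[a, b], [c, d]] with det(X) ≠ 0, X⁻¹ = (1/det(X)) * [[d, -b], [-c, a]].
det(X) = (-4)*(-2) - (-5)*(-5) = 8 - 25 = -17.
X⁻¹ = (1/-17) * [[-2, 5], [5, -4]].
Dividing each entry by -17 and reducing:
X⁻¹ =
[     2/17     -5/17 ]
[    -5/17      4/17 ]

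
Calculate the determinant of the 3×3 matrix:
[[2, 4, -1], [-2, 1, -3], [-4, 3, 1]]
78

Expansion along first row:
det = 2·det([[1,-3],[3,1]]) - 4·det([[-2,-3],[-4,1]]) + -1·det([[-2,1],[-4,3]])
    = 2·(1·1 - -3·3) - 4·(-2·1 - -3·-4) + -1·(-2·3 - 1·-4)
    = 2·10 - 4·-14 + -1·-2
    = 20 + 56 + 2 = 78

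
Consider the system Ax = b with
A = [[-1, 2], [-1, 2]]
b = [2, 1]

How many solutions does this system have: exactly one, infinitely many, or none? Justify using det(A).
No solution

det(A) = (-1)*(2) - (2)*(-1) = 0, so A is singular.
The column space of A is span(column 1) = span([-1, -1]).
b = [2, 1] is not a scalar multiple of column 1, so b ∉ column space and the system is inconsistent — no solution.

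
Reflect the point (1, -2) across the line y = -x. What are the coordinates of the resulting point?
(2, -1)

Reflection across line y = -x: (1, -2) → (2, -1)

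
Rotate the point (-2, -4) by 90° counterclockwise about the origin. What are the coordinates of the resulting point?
(4, -2)

Rotation matrix R(θ) = [[cos θ, -sin θ], [sin θ, cos θ]]; for θ = 90°:
R = [[0, -1], [1, 0]]
Result: R × [-2, -4]ᵀ = [0·-2 + (-1)·-4, 1·-2 + (0)·-4]ᵀ = (4, -2)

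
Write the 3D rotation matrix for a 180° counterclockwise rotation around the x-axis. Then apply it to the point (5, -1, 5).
R = [[1, 0, 0], [0, -1, 0], [0, 0, -1]]; R·(5, -1, 5) = (5, 1, -5)

Rotation matrix for 180° around x-axis:
cos(180°) = -1, sin(180°) = 0
R = [[1, 0, 0], [0, -1, 0], [0, 0, -1]]
Apply to (5, -1, 5): R·[5, -1, 5]ᵀ = (5, 1, -5)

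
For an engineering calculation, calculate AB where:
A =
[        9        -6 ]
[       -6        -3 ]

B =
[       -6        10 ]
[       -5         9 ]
AB =
[      -24        36 ]
[       51       -87 ]

Matrix multiplication: (AB)[i][j] = sum over k of A[i][k] * B[k][j].
  (AB)[0][0] = (9)*(-6) + (-6)*(-5) = -24
  (AB)[0][1] = (9)*(10) + (-6)*(9) = 36
  (AB)[1][0] = (-6)*(-6) + (-3)*(-5) = 51
  (AB)[1][1] = (-6)*(10) + (-3)*(9) = -87
AB =
[      -24        36 ]
[       51       -87 ]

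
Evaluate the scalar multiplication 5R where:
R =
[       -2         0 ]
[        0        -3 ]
5R =
[      -10         0 ]
[        0       -15 ]

Scalar multiplication is elementwise: (5R)[i][j] = 5 * R[i][j].
  (5R)[0][0] = 5 * (-2) = -10
  (5R)[0][1] = 5 * (0) = 0
  (5R)[1][0] = 5 * (0) = 0
  (5R)[1][1] = 5 * (-3) = -15
5R =
[      -10         0 ]
[        0       -15 ]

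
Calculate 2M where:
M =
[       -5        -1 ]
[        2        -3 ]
2M =
[      -10        -2 ]
[        4        -6 ]

Scalar multiplication is elementwise: (2M)[i][j] = 2 * M[i][j].
  (2M)[0][0] = 2 * (-5) = -10
  (2M)[0][1] = 2 * (-1) = -2
  (2M)[1][0] = 2 * (2) = 4
  (2M)[1][1] = 2 * (-3) = -6
2M =
[      -10        -2 ]
[        4        -6 ]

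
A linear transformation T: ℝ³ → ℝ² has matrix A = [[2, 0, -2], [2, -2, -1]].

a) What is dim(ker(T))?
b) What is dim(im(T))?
dim(ker) = 1, dim(im) = 2

The two rows are not scalar multiples of one another (no single k satisfies row 2 = k × row 1), so they are linearly independent.
Thus rank(A) = 2.
dim(im(T)) = rank(A) = 2.
By the rank-nullity theorem applied to T: ℝ³ → ℝ², rank(A) + nullity(A) = 3 (the domain dimension), so dim(ker(T)) = 3 - 2 = 1.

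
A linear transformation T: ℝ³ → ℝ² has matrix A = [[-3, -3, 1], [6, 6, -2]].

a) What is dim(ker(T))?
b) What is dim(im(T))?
dim(ker) = 2, dim(im) = 1

Observe that row 2 = -2 × row 1 (so the rows are linearly dependent).
Thus rank(A) = 1 (only one linearly independent row).
dim(im(T)) = rank(A) = 1.
By the rank-nullity theorem applied to T: ℝ³ → ℝ², rank(A) + nullity(A) = 3 (the domain dimension), so dim(ker(T)) = 3 - 1 = 2.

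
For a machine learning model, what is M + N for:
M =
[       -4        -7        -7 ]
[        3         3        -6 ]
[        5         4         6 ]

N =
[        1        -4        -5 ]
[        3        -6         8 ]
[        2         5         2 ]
M + N =
[       -3       -11       -12 ]
[        6        -3         2 ]
[        7         9         8 ]

Matrix addition is elementwise: (M+N)[i][j] = M[i][j] + N[i][j].
  (M+N)[0][0] = (-4) + (1) = -3
  (M+N)[0][1] = (-7) + (-4) = -11
  (M+N)[0][2] = (-7) + (-5) = -12
  (M+N)[1][0] = (3) + (3) = 6
  (M+N)[1][1] = (3) + (-6) = -3
  (M+N)[1][2] = (-6) + (8) = 2
  (M+N)[2][0] = (5) + (2) = 7
  (M+N)[2][1] = (4) + (5) = 9
  (M+N)[2][2] = (6) + (2) = 8
M + N =
[       -3       -11       -12 ]
[        6        -3         2 ]
[        7         9         8 ]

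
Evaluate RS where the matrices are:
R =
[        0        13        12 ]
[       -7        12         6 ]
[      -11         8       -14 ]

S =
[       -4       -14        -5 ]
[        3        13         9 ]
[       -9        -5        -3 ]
RS =
[      -69       109        81 ]
[       10       224       125 ]
[      194       328       169 ]

Matrix multiplication: (RS)[i][j] = sum over k of R[i][k] * S[k][j].
  (RS)[0][0] = (0)*(-4) + (13)*(3) + (12)*(-9) = -69
  (RS)[0][1] = (0)*(-14) + (13)*(13) + (12)*(-5) = 109
  (RS)[0][2] = (0)*(-5) + (13)*(9) + (12)*(-3) = 81
  (RS)[1][0] = (-7)*(-4) + (12)*(3) + (6)*(-9) = 10
  (RS)[1][1] = (-7)*(-14) + (12)*(13) + (6)*(-5) = 224
  (RS)[1][2] = (-7)*(-5) + (12)*(9) + (6)*(-3) = 125
  (RS)[2][0] = (-11)*(-4) + (8)*(3) + (-14)*(-9) = 194
  (RS)[2][1] = (-11)*(-14) + (8)*(13) + (-14)*(-5) = 328
  (RS)[2][2] = (-11)*(-5) + (8)*(9) + (-14)*(-3) = 169
RS =
[      -69       109        81 ]
[       10       224       125 ]
[      194       328       169 ]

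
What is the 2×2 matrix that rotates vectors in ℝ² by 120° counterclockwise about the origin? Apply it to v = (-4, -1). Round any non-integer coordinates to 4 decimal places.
R = [[-1/2, -√3/2], [√3/2, -1/2]]; R·v = (2.8660, -2.9641)

A counterclockwise rotation by angle θ in ℝ² has matrix R(θ) = [[cos θ, -sin θ], [sin θ, cos θ]].
For θ = 120°: cos θ = -1/2, sin θ = √3/2.
R(120°) = [[-1/2, -√3/2], [√3/2, -1/2]].
R·v = [-1/2·-4 + (-√3/2)·-1, √3/2·-4 + -1/2·-1] = (2.8660, -2.9641).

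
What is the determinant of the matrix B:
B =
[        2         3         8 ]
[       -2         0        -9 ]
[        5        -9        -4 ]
det(B) = -177

Expand along row 0 (cofactor expansion): det(B) = a*(e*i - f*h) - b*(d*i - f*g) + c*(d*h - e*g), where the 3×3 is [[a, b, c], [d, e, f], [g, h, i]].
Minor M_00 = (0)*(-4) - (-9)*(-9) = 0 - 81 = -81.
Minor M_01 = (-2)*(-4) - (-9)*(5) = 8 + 45 = 53.
Minor M_02 = (-2)*(-9) - (0)*(5) = 18 - 0 = 18.
det(B) = (2)*(-81) - (3)*(53) + (8)*(18) = -162 - 159 + 144 = -177.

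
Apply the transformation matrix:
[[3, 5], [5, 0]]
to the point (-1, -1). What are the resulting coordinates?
(-8, -5)

Matrix multiplication:
[[3, 5], [5, 0]] × [-1, -1]ᵀ
= [3×-1 + 5×-1, 5×-1 + 0×-1]ᵀ
= [-8.0000, -5.0000]ᵀ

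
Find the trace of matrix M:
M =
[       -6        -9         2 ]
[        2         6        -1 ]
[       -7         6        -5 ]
tr(M) = -6 + 6 - 5 = -5

The trace of a square matrix is the sum of its diagonal entries.
Diagonal entries of M: M[0][0] = -6, M[1][1] = 6, M[2][2] = -5.
tr(M) = -6 + 6 - 5 = -5.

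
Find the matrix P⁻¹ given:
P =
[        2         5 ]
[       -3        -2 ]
det(P) = 11
P⁻¹ =
[    -2/11     -5/11 ]
[     3/11      2/11 ]

For a 2×2 matrix P = [[a, b], [c, d]] with det(P) ≠ 0, P⁻¹ = (1/det(P)) * [[d, -b], [-c, a]].
det(P) = (2)*(-2) - (5)*(-3) = -4 + 15 = 11.
P⁻¹ = (1/11) * [[-2, -5], [3, 2]].
Dividing each entry by 11 and reducing:
P⁻¹ =
[    -2/11     -5/11 ]
[     3/11      2/11 ]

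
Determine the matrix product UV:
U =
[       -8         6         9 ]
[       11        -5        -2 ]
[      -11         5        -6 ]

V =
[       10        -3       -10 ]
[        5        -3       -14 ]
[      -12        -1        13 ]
UV =
[     -158        -3       113 ]
[      109       -16       -66 ]
[      -13        24       -38 ]

Matrix multiplication: (UV)[i][j] = sum over k of U[i][k] * V[k][j].
  (UV)[0][0] = (-8)*(10) + (6)*(5) + (9)*(-12) = -158
  (UV)[0][1] = (-8)*(-3) + (6)*(-3) + (9)*(-1) = -3
  (UV)[0][2] = (-8)*(-10) + (6)*(-14) + (9)*(13) = 113
  (UV)[1][0] = (11)*(10) + (-5)*(5) + (-2)*(-12) = 109
  (UV)[1][1] = (11)*(-3) + (-5)*(-3) + (-2)*(-1) = -16
  (UV)[1][2] = (11)*(-10) + (-5)*(-14) + (-2)*(13) = -66
  (UV)[2][0] = (-11)*(10) + (5)*(5) + (-6)*(-12) = -13
  (UV)[2][1] = (-11)*(-3) + (5)*(-3) + (-6)*(-1) = 24
  (UV)[2][2] = (-11)*(-10) + (5)*(-14) + (-6)*(13) = -38
UV =
[     -158        -3       113 ]
[      109       -16       -66 ]
[      -13        24       -38 ]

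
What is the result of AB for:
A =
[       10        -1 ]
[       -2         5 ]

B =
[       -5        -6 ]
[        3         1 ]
AB =
[      -53       -61 ]
[       25        17 ]

Matrix multiplication: (AB)[i][j] = sum over k of A[i][k] * B[k][j].
  (AB)[0][0] = (10)*(-5) + (-1)*(3) = -53
  (AB)[0][1] = (10)*(-6) + (-1)*(1) = -61
  (AB)[1][0] = (-2)*(-5) + (5)*(3) = 25
  (AB)[1][1] = (-2)*(-6) + (5)*(1) = 17
AB =
[      -53       -61 ]
[       25        17 ]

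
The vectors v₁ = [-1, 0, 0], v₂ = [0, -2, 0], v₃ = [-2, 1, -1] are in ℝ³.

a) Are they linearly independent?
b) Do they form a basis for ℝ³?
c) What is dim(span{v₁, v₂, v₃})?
Yes independent, yes basis, dim = 3

Stack v₁, v₂, v₃ as rows of a 3×3 matrix.
[[-1, 0, 0]; [0, -2, 0]; [-2, 1, -1]] is already lower triangular with nonzero diagonal entries (-1, -2, -1), so its determinant is the product of the diagonal entries, det = (-1)·(-2)·(-1) = -2 ≠ 0, and the rows are linearly independent.
Three linearly independent vectors in ℝ³ form a basis for ℝ³, so dim(span{v₁,v₂,v₃}) = 3.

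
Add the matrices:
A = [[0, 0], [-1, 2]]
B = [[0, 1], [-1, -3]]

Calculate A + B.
[[0, 1], [-2, -1]]

Add corresponding elements:
(0)+(0)=0
(0)+(1)=1
(-1)+(-1)=-2
(2)+(-3)=-1
A + B = [[0, 1], [-2, -1]]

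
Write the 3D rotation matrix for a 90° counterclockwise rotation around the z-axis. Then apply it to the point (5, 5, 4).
R = [[0, -1, 0], [1, 0, 0], [0, 0, 1]]; R·(5, 5, 4) = (-5, 5, 4)

Rotation matrix for 90° around z-axis:
cos(90°) = 0, sin(90°) = 1
R = [[0, -1, 0], [1, 0, 0], [0, 0, 1]]
Apply to (5, 5, 4): R·[5, 5, 4]ᵀ = (-5, 5, 4)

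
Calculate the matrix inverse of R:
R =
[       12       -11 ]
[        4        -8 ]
det(R) = -52
R⁻¹ =
[     2/13    -11/52 ]
[     1/13     -3/13 ]

For a 2×2 matrix R = [[a, b], [c, d]] with det(R) ≠ 0, R⁻¹ = (1/det(R)) * [[d, -b], [-c, a]].
det(R) = (12)*(-8) - (-11)*(4) = -96 + 44 = -52.
R⁻¹ = (1/-52) * [[-8, 11], [-4, 12]].
Dividing each entry by -52 and reducing:
R⁻¹ =
[     2/13    -11/52 ]
[     1/13     -3/13 ]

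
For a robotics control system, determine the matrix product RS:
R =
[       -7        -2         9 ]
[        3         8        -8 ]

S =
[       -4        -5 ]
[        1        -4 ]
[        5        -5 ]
RS =
[       71        -2 ]
[      -44        -7 ]

Matrix multiplication: (RS)[i][j] = sum over k of R[i][k] * S[k][j].
  (RS)[0][0] = (-7)*(-4) + (-2)*(1) + (9)*(5) = 71
  (RS)[0][1] = (-7)*(-5) + (-2)*(-4) + (9)*(-5) = -2
  (RS)[1][0] = (3)*(-4) + (8)*(1) + (-8)*(5) = -44
  (RS)[1][1] = (3)*(-5) + (8)*(-4) + (-8)*(-5) = -7
RS =
[       71        -2 ]
[      -44        -7 ]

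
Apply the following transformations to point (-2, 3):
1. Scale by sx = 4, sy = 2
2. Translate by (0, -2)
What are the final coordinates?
(-8, 4)

Step 1: Scale (-2, 3) by (sx, sy) = (4, 2) → (-8, 6)
Step 2: Translate by (0, -2) → (-8, 4)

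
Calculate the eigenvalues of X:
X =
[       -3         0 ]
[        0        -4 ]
λ = -4, -3

Solve det(X - λI) = 0. For a 2×2 matrix the characteristic equation is λ² - (trace)λ + det = 0.
trace(X) = a + d = -3 - 4 = -7.
det(X) = a*d - b*c = (-3)*(-4) - (0)*(0) = 12 - 0 = 12.
Characteristic equation: λ² - (-7)λ + (12) = 0.
Discriminant = (-7)² - 4*(12) = 49 - 48 = 1.
λ = (-7 ± √1) / 2 = (-7 ± 1) / 2 = -4, -3.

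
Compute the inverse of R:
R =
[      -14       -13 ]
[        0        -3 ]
det(R) = 42
R⁻¹ =
[    -1/14     13/42 ]
[        0      -1/3 ]

For a 2×2 matrix R = [[a, b], [c, d]] with det(R) ≠ 0, R⁻¹ = (1/det(R)) * [[d, -b], [-c, a]].
det(R) = (-14)*(-3) - (-13)*(0) = 42 - 0 = 42.
R⁻¹ = (1/42) * [[-3, 13], [0, -14]].
Dividing each entry by 42 and reducing:
R⁻¹ =
[    -1/14     13/42 ]
[        0      -1/3 ]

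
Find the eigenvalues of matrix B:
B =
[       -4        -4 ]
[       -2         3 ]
λ = -5, 4

Solve det(B - λI) = 0. For a 2×2 matrix the characteristic equation is λ² - (trace)λ + det = 0.
trace(B) = a + d = -4 + 3 = -1.
det(B) = a*d - b*c = (-4)*(3) - (-4)*(-2) = -12 - 8 = -20.
Characteristic equation: λ² - (-1)λ + (-20) = 0.
Discriminant = (-1)² - 4*(-20) = 1 + 80 = 81.
λ = (-1 ± √81) / 2 = (-1 ± 9) / 2 = -5, 4.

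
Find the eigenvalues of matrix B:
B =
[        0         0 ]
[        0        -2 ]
λ = -2, 0

Solve det(B - λI) = 0. For a 2×2 matrix the characteristic equation is λ² - (trace)λ + det = 0.
trace(B) = a + d = 0 - 2 = -2.
det(B) = a*d - b*c = (0)*(-2) - (0)*(0) = 0 - 0 = 0.
Characteristic equation: λ² - (-2)λ + (0) = 0.
Discriminant = (-2)² - 4*(0) = 4 - 0 = 4.
λ = (-2 ± √4) / 2 = (-2 ± 2) / 2 = -2, 0.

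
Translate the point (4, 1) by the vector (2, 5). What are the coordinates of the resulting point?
(6, 6)

Translation by (2, 5):
x' = 4 + 2 = 6
y' = 1 + 5 = 6
Homogeneous matrix: [[1, 0, 2], [0, 1, 5], [0, 0, 1]]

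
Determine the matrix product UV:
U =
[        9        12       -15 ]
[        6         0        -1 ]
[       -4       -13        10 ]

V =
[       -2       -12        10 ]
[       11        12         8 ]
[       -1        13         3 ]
UV =
[      129      -159       141 ]
[      -11       -85        57 ]
[     -145        22      -114 ]

Matrix multiplication: (UV)[i][j] = sum over k of U[i][k] * V[k][j].
  (UV)[0][0] = (9)*(-2) + (12)*(11) + (-15)*(-1) = 129
  (UV)[0][1] = (9)*(-12) + (12)*(12) + (-15)*(13) = -159
  (UV)[0][2] = (9)*(10) + (12)*(8) + (-15)*(3) = 141
  (UV)[1][0] = (6)*(-2) + (0)*(11) + (-1)*(-1) = -11
  (UV)[1][1] = (6)*(-12) + (0)*(12) + (-1)*(13) = -85
  (UV)[1][2] = (6)*(10) + (0)*(8) + (-1)*(3) = 57
  (UV)[2][0] = (-4)*(-2) + (-13)*(11) + (10)*(-1) = -145
  (UV)[2][1] = (-4)*(-12) + (-13)*(12) + (10)*(13) = 22
  (UV)[2][2] = (-4)*(10) + (-13)*(8) + (10)*(3) = -114
UV =
[      129      -159       141 ]
[      -11       -85        57 ]
[     -145        22      -114 ]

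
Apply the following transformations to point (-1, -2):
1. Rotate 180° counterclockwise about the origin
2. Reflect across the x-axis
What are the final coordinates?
(1, -2)

Step 1: Rotate 180° → (1, 2)
Step 2: Reflect across the x-axis → (1, -2)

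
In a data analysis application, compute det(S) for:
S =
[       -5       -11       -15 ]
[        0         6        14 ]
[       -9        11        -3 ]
det(S) = 1436

Expand along row 0 (cofactor expansion): det(S) = a*(e*i - f*h) - b*(d*i - f*g) + c*(d*h - e*g), where the 3×3 is [[a, b, c], [d, e, f], [g, h, i]].
Minor M_00 = (6)*(-3) - (14)*(11) = -18 - 154 = -172.
Minor M_01 = (0)*(-3) - (14)*(-9) = 0 + 126 = 126.
Minor M_02 = (0)*(11) - (6)*(-9) = 0 + 54 = 54.
det(S) = (-5)*(-172) - (-11)*(126) + (-15)*(54) = 860 + 1386 - 810 = 1436.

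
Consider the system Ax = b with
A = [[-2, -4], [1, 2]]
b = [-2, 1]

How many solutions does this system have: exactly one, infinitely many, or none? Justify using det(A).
Infinitely many solutions

det(A) = (-2)*(2) - (-4)*(1) = 0, so A is singular (column 2 is 2 times column 1).
b = [-2, 1] = 1 * column 1 of A, so b lies in the column space of A.
A singular matrix whose right-hand side is in its column space gives a 1-parameter family of solutions — infinitely many.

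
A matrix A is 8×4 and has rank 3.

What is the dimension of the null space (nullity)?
1

The rank-nullity theorem for an m×n matrix states:
rank(A) + nullity(A) = n (the number of columns).
Here n = 4 and rank(A) = 3, so nullity(A) = 4 - 3 = 1.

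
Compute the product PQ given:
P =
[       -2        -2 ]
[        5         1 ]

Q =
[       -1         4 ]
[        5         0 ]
PQ =
[       -8        -8 ]
[        0        20 ]

Matrix multiplication: (PQ)[i][j] = sum over k of P[i][k] * Q[k][j].
  (PQ)[0][0] = (-2)*(-1) + (-2)*(5) = -8
  (PQ)[0][1] = (-2)*(4) + (-2)*(0) = -8
  (PQ)[1][0] = (5)*(-1) + (1)*(5) = 0
  (PQ)[1][1] = (5)*(4) + (1)*(0) = 20
PQ =
[       -8        -8 ]
[        0        20 ]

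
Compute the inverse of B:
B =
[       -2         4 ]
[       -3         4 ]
det(B) = 4
B⁻¹ =
[        1        -1 ]
[      3/4      -1/2 ]

For a 2×2 matrix B = [[a, b], [c, d]] with det(B) ≠ 0, B⁻¹ = (1/det(B)) * [[d, -b], [-c, a]].
det(B) = (-2)*(4) - (4)*(-3) = -8 + 12 = 4.
B⁻¹ = (1/4) * [[4, -4], [3, -2]].
Dividing each entry by 4 and reducing:
B⁻¹ =
[        1        -1 ]
[      3/4      -1/2 ]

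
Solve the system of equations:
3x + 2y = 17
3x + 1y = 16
x = 5, y = 1

Use elimination (row reduction):
Equation 1: 3x + 2y = 17.
Equation 2: 3x + 1y = 16.
Multiply Eq1 by 3 and Eq2 by 3: 9x + 6y = 51;  9x + 3y = 48.
Subtract: (-3)y = -3, so y = 1.
Back-substitute into Eq1: 3x + 2*(1) = 17, so x = 5.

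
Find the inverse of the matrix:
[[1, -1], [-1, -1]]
[[1/2, -1/2], [-1/2, -1/2]]

For [[a,b],[c,d]], inverse = (1/det)·[[d,-b],[-c,a]]
det = 1·-1 - -1·-1 = -2
Inverse = (1/-2)·[[-1, 1], [1, 1]]
        = [[1/2, -1/2], [-1/2, -1/2]]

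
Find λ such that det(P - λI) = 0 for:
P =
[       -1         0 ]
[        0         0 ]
λ = -1, 0

Solve det(P - λI) = 0. For a 2×2 matrix the characteristic equation is λ² - (trace)λ + det = 0.
trace(P) = a + d = -1 + 0 = -1.
det(P) = a*d - b*c = (-1)*(0) - (0)*(0) = 0 - 0 = 0.
Characteristic equation: λ² - (-1)λ + (0) = 0.
Discriminant = (-1)² - 4*(0) = 1 - 0 = 1.
λ = (-1 ± √1) / 2 = (-1 ± 1) / 2 = -1, 0.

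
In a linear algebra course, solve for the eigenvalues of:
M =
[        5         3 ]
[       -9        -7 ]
λ = -4, 2

Solve det(M - λI) = 0. For a 2×2 matrix the characteristic equation is λ² - (trace)λ + det = 0.
trace(M) = a + d = 5 - 7 = -2.
det(M) = a*d - b*c = (5)*(-7) - (3)*(-9) = -35 + 27 = -8.
Characteristic equation: λ² - (-2)λ + (-8) = 0.
Discriminant = (-2)² - 4*(-8) = 4 + 32 = 36.
λ = (-2 ± √36) / 2 = (-2 ± 6) / 2 = -4, 2.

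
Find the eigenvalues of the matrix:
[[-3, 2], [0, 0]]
λ = -3 and λ = 0

Characteristic equation: det(A - λI) = 0
λ² - (trace)λ + (det) = 0
λ² - (-3)λ + (0) = 0
λ² + 3λ + 0 = 0
Solving: λ = -3, 0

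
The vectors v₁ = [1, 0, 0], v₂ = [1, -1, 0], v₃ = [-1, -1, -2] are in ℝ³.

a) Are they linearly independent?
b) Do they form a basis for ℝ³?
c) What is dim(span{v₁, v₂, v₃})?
Yes independent, yes basis, dim = 3

Stack v₁, v₂, v₃ as rows of a 3×3 matrix.
[[1, 0, 0]; [1, -1, 0]; [-1, -1, -2]] is already lower triangular with nonzero diagonal entries (1, -1, -2), so its determinant is the product of the diagonal entries, det = (1)·(-1)·(-2) = 2 ≠ 0, and the rows are linearly independent.
Three linearly independent vectors in ℝ³ form a basis for ℝ³, so dim(span{v₁,v₂,v₃}) = 3.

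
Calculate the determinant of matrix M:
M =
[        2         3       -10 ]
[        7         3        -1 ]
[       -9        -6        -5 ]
det(M) = 240

Expand along row 0 (cofactor expansion): det(M) = a*(e*i - f*h) - b*(d*i - f*g) + c*(d*h - e*g), where the 3×3 is [[a, b, c], [d, e, f], [g, h, i]].
Minor M_00 = (3)*(-5) - (-1)*(-6) = -15 - 6 = -21.
Minor M_01 = (7)*(-5) - (-1)*(-9) = -35 - 9 = -44.
Minor M_02 = (7)*(-6) - (3)*(-9) = -42 + 27 = -15.
det(M) = (2)*(-21) - (3)*(-44) + (-10)*(-15) = -42 + 132 + 150 = 240.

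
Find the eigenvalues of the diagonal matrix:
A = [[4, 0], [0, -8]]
λ₁ = 4, λ₂ = -8

The characteristic polynomial of A is det(A - λI) = (4 - λ)(-8 - λ) = 0.
The roots are λ = 4 and λ = -8, so the eigenvalues are the diagonal entries.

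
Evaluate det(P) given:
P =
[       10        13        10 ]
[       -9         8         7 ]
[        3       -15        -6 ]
det(P) = 1251

Expand along row 0 (cofactor expansion): det(P) = a*(e*i - f*h) - b*(d*i - f*g) + c*(d*h - e*g), where the 3×3 is [[a, b, c], [d, e, f], [g, h, i]].
Minor M_00 = (8)*(-6) - (7)*(-15) = -48 + 105 = 57.
Minor M_01 = (-9)*(-6) - (7)*(3) = 54 - 21 = 33.
Minor M_02 = (-9)*(-15) - (8)*(3) = 135 - 24 = 111.
det(P) = (10)*(57) - (13)*(33) + (10)*(111) = 570 - 429 + 1110 = 1251.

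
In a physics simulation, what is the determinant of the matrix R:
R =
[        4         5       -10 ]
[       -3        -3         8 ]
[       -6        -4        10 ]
det(R) = -22

Expand along row 0 (cofactor expansion): det(R) = a*(e*i - f*h) - b*(d*i - f*g) + c*(d*h - e*g), where the 3×3 is [[a, b, c], [d, e, f], [g, h, i]].
Minor M_00 = (-3)*(10) - (8)*(-4) = -30 + 32 = 2.
Minor M_01 = (-3)*(10) - (8)*(-6) = -30 + 48 = 18.
Minor M_02 = (-3)*(-4) - (-3)*(-6) = 12 - 18 = -6.
det(R) = (4)*(2) - (5)*(18) + (-10)*(-6) = 8 - 90 + 60 = -22.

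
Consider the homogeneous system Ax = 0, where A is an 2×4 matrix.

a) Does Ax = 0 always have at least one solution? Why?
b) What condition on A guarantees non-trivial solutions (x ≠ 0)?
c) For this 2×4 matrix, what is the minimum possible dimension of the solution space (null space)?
a) Yes, x = 0 is always a solution. b) When A has linearly dependent columns (rank < n). c) Minimum nullity = 2.

a) x = 0 satisfies A·0 = 0, so the zero vector is always a solution.
b) Non-trivial solutions exist iff the columns of A are linearly dependent, equivalently rank(A) < n (the number of columns).
c) By rank-nullity, rank(A) + nullity(A) = n = 4. Since A has only 2 rows, rank(A) ≤ 2, so nullity(A) ≥ 4 - 2 = 2.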